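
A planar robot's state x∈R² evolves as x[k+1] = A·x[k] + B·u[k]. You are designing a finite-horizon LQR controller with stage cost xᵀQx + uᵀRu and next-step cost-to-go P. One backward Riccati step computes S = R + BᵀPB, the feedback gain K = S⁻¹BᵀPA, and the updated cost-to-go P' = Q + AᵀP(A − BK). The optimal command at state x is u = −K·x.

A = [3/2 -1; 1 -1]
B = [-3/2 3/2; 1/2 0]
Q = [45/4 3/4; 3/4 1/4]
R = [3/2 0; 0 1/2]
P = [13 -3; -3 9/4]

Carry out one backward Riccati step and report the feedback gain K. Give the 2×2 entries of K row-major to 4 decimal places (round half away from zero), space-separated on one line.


BᵀP = [-21.0000 5.6250; 19.5000 -4.5000]
S = R + BᵀPB = [3/2 0; 0 1/2] + [34.3125 -31.5000; -31.5000 29.2500] = [35.8125 -31.5000; -31.5000 29.7500]
BᵀPA = [-25.8750 15.3750; 24.7500 -15.0000]
K = S⁻¹·BᵀPA = [0.1345 -0.2063; 0.9744 -0.7226]
A−BK = [0.2402 -0.2255; 0.9327 -0.8969]
AᵀP(A−BK) = [1.8652 -1.7028; -1.7028 1.5823]
P' = Q + AᵀP(A−BK) = [13.1152 -0.9528; -0.9528 1.8323]
tr(P') = 14.9475

0.1345 -0.2063 0.9744 -0.7226


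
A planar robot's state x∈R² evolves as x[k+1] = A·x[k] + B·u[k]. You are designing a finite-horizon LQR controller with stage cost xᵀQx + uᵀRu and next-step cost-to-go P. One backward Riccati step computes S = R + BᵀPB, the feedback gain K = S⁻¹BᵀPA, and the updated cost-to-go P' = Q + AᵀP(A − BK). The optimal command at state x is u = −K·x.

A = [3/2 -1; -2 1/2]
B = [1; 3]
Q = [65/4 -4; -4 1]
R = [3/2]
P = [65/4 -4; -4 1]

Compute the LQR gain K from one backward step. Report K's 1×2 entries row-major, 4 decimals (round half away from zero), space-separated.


BᵀP = [4.2500 -1.0000]
S = R + BᵀPB = [3/2] + [1.2500] = [2.7500]
BᵀPA = [8.3750 -4.7500]
K = S⁻¹·BᵀPA = [3.0455 -1.7273]
A−BK = [-1.5455 0.7273; -11.1364 5.6818]
AᵀP(A−BK) = [39.0568 -21.9091; -21.9091 12.2955]
P' = Q + AᵀP(A−BK) = [55.3068 -25.9091; -25.9091 13.2955]
tr(P') = 68.6023

3.0455 -1.7273


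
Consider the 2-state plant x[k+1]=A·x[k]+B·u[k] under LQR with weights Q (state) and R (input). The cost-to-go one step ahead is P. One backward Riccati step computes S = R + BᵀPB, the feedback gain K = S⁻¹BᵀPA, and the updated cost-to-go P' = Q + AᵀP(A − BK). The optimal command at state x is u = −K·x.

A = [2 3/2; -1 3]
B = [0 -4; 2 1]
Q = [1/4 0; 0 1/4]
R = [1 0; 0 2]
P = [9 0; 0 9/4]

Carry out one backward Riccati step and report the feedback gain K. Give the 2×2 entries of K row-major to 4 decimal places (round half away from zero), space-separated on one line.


-0.2277 1.5141 -0.4939 -0.3647

BᵀP = [0.0000 4.5000; -36.0000 2.2500]
S = R + BᵀPB = [1 0; 0 2] + [9.0000 4.5000; 4.5000 146.2500] = [10.0000 4.5000; 4.5000 148.2500]
BᵀPA = [-4.5000 13.5000; -74.2500 -47.2500]
K = S⁻¹·BᵀPA = [-0.2277 1.5141; -0.4939 -0.3647]
A−BK = [0.0243 0.0413; -0.0506 0.3365]
AᵀP(A−BK) = [0.5509 -0.0138; -0.0138 2.8286]
P' = Q + AᵀP(A−BK) = [0.8009 -0.0138; -0.0138 3.0786]
tr(P') = 3.8794


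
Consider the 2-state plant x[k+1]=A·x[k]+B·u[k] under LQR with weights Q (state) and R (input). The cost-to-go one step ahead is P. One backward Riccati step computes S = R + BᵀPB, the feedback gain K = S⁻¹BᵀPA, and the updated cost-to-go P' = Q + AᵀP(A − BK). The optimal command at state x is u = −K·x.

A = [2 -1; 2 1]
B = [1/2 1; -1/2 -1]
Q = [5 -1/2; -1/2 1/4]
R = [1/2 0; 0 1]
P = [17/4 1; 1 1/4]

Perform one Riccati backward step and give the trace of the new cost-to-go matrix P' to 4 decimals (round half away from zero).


BᵀP = [1.6250 0.3750; 3.2500 0.7500]
S = R + BᵀPB = [1/2 0; 0 1] + [0.6250 1.2500; 1.2500 2.5000] = [1.1250 1.2500; 1.2500 3.5000]
BᵀPA = [4.0000 -1.2500; 8.0000 -2.5000]
K = S⁻¹·BᵀPA = [1.6842 -0.5263; 1.6842 -0.5263]
A−BK = [-0.5263 -0.2105; 4.5263 0.2105]
AᵀP(A−BK) = [5.7895 -1.6842; -1.6842 0.5263]
P' = Q + AᵀP(A−BK) = [10.7895 -2.1842; -2.1842 0.7763]
tr(P') = 11.5658

11.5658


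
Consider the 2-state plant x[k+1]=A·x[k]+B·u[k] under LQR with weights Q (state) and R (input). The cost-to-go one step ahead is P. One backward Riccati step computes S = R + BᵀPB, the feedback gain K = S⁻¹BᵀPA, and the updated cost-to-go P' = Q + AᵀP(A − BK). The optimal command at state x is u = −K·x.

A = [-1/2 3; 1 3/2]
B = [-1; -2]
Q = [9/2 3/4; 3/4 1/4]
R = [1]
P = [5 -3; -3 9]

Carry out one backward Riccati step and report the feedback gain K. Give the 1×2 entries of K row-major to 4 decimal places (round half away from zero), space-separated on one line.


-0.5167 -0.6500

BᵀP = [1.0000 -15.0000]
S = R + BᵀPB = [1] + [29.0000] = [30.0000]
BᵀPA = [-15.5000 -19.5000]
K = S⁻¹·BᵀPA = [-0.5167 -0.6500]
A−BK = [-1.0167 2.3500; -0.0333 0.2000]
AᵀP(A−BK) = [5.2417 -10.8250; -10.8250 25.5750]
P' = Q + AᵀP(A−BK) = [9.7417 -10.0750; -10.0750 25.8250]
tr(P') = 35.5667


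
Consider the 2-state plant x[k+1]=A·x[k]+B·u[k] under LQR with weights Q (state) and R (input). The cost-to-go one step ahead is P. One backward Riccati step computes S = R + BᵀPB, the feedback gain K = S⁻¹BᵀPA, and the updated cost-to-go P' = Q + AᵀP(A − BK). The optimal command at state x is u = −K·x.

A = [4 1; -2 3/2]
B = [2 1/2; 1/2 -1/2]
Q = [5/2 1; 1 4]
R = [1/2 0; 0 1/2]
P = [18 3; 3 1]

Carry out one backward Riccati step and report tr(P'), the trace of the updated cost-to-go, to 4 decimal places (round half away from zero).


BᵀP = [37.5000 6.5000; 7.5000 1.0000]
S = R + BᵀPB = [1/2 0; 0 1/2] + [78.2500 15.5000; 15.5000 3.2500] = [78.7500 15.5000; 15.5000 3.7500]
BᵀPA = [137.0000 47.2500; 28.0000 9.0000]
K = S⁻¹·BᵀPA = [1.4484 0.6844; 1.4801 -0.4291]
A−BK = [0.3632 -0.1544; -1.9841 0.9432]
AᵀP(A−BK) = [4.1317 -0.7560; -0.7560 0.7713]
P' = Q + AᵀP(A−BK) = [6.6317 0.2440; 0.2440 4.7713]
tr(P') = 11.4030

11.4030


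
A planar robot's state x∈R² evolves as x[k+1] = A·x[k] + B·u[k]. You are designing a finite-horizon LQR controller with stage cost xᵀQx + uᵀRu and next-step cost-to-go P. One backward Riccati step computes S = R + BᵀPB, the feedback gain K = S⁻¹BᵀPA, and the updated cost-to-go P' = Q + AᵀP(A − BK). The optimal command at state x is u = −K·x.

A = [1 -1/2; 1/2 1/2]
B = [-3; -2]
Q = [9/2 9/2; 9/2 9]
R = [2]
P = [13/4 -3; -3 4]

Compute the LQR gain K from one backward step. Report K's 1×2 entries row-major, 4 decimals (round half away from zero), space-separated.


-0.2889 0.2111

BᵀP = [-3.7500 1.0000]
S = R + BᵀPB = [2] + [9.2500] = [11.2500]
BᵀPA = [-3.2500 2.3750]
K = S⁻¹·BᵀPA = [-0.2889 0.2111]
A−BK = [0.1333 0.1333; -0.0778 0.9222]
AᵀP(A−BK) = [0.3111 -0.6889; -0.6889 2.8111]
P' = Q + AᵀP(A−BK) = [4.8111 3.8111; 3.8111 11.8111]
tr(P') = 16.6222


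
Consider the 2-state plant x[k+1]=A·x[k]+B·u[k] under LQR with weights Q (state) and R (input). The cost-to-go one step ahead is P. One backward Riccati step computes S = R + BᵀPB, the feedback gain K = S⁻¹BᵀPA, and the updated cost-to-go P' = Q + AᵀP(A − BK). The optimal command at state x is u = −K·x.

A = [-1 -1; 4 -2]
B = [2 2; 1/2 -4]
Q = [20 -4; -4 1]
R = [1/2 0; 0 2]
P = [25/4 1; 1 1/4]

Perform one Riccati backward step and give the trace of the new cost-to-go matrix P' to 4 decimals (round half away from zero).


22.2227

BᵀP = [13.0000 2.1250; 8.5000 1.0000]
S = R + BᵀPB = [1/2 0; 0 2] + [27.0625 17.5000; 17.5000 13.0000] = [27.5625 17.5000; 17.5000 15.0000]
BᵀPA = [-4.5000 -17.2500; -4.5000 -10.5000]
K = S⁻¹·BᵀPA = [0.1050 -0.6997; -0.4224 0.1163]
A−BK = [-0.3650 0.1668; 2.2577 -1.1848]
AᵀP(A−BK) = [0.8213 -0.3752; -0.3752 0.4015]
P' = Q + AᵀP(A−BK) = [20.8213 -4.3752; -4.3752 1.4015]
tr(P') = 22.2227


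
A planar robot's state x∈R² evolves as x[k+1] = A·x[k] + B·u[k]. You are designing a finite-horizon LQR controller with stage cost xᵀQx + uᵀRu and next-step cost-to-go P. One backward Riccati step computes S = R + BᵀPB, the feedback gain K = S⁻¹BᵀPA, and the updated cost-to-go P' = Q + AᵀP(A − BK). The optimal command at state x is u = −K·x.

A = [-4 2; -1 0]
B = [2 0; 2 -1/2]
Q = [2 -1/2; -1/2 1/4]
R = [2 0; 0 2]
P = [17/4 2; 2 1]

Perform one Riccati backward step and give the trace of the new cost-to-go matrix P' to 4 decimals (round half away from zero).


7.7929

BᵀP = [12.5000 6.0000; -1.0000 -0.5000]
S = R + BᵀPB = [2 0; 0 2] + [37.0000 -3.0000; -3.0000 0.2500] = [39.0000 -3.0000; -3.0000 2.2500]
BᵀPA = [-56.0000 25.0000; 4.5000 -2.0000]
K = S⁻¹·BᵀPA = [-1.4286 0.6381; 0.0952 -0.0381]
A−BK = [-1.1429 0.7238; 1.9048 -1.2952]
AᵀP(A−BK) = [4.5714 -2.0952; -2.0952 0.9714]
P' = Q + AᵀP(A−BK) = [6.5714 -2.5952; -2.5952 1.2214]
tr(P') = 7.7929


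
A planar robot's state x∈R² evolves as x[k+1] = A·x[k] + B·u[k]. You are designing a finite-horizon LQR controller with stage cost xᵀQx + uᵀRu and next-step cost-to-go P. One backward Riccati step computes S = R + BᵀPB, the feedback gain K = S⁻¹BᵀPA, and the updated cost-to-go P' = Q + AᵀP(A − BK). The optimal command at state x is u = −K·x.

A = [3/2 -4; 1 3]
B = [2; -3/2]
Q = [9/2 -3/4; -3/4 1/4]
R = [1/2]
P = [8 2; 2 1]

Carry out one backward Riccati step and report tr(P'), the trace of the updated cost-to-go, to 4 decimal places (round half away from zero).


BᵀP = [13.0000 2.5000]
S = R + BᵀPB = [1/2] + [22.2500] = [22.7500]
BᵀPA = [22.0000 -44.5000]
K = S⁻¹·BᵀPA = [0.9670 -1.9560]
A−BK = [-0.4341 -0.0879; 2.4505 0.0659]
AᵀP(A−BK) = [3.7253 -0.9670; -0.9670 1.9560]
P' = Q + AᵀP(A−BK) = [8.2253 -1.7170; -1.7170 2.2060]
tr(P') = 10.4313

10.4313


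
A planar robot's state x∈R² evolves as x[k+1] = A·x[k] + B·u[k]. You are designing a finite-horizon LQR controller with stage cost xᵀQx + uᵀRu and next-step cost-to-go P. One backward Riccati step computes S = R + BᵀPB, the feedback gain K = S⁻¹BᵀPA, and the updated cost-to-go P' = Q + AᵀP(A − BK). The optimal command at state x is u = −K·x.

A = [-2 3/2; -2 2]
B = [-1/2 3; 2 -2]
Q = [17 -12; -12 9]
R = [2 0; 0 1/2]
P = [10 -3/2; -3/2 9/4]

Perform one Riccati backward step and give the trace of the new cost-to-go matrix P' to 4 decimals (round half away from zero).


BᵀP = [-8.0000 5.2500; 33.0000 -9.0000]
S = R + BᵀPB = [2 0; 0 1/2] + [14.5000 -34.5000; -34.5000 117.0000] = [16.5000 -34.5000; -34.5000 117.5000]
BᵀPA = [5.5000 -1.5000; -48.0000 31.5000]
K = S⁻¹·BᵀPA = [-1.3490 1.2164; -0.8046 0.6253]
A−BK = [-0.2607 0.2325; -0.9112 0.8176]
AᵀP(A−BK) = [5.7984 -5.1784; -5.1784 4.6293]
P' = Q + AᵀP(A−BK) = [22.7984 -17.1784; -17.1784 13.6293]
tr(P') = 36.4277

36.4277


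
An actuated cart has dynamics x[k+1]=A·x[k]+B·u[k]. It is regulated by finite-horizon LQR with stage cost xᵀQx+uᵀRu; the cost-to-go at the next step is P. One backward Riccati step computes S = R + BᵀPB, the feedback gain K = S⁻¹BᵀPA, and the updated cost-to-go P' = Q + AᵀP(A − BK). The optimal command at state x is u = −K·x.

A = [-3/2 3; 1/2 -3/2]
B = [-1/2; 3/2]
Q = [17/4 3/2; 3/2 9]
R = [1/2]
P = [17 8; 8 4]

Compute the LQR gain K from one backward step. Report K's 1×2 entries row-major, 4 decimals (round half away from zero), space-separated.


-2.4286 4.2857

BᵀP = [3.5000 2.0000]
S = R + BᵀPB = [1/2] + [1.2500] = [1.7500]
BᵀPA = [-4.2500 7.5000]
K = S⁻¹·BᵀPA = [-2.4286 4.2857]
A−BK = [-2.7143 5.1429; 4.1429 -7.9286]
AᵀP(A−BK) = [16.9286 -31.2857; -31.2857 57.8571]
P' = Q + AᵀP(A−BK) = [21.1786 -29.7857; -29.7857 66.8571]
tr(P') = 88.0357


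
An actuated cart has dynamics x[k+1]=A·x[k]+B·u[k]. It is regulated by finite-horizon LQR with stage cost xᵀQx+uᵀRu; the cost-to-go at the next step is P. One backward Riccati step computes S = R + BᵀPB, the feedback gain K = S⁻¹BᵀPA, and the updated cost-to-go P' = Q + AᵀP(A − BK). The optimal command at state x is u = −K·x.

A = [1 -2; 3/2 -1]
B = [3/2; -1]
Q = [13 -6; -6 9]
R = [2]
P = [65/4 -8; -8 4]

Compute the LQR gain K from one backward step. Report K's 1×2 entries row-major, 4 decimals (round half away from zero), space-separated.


BᵀP = [32.3750 -16.0000]
S = R + BᵀPB = [2] + [64.5625] = [66.5625]
BᵀPA = [8.3750 -48.7500]
K = S⁻¹·BᵀPA = [0.1258 -0.7324]
A−BK = [0.8113 -0.9014; 1.6258 -1.7324]
AᵀP(A−BK) = [0.1962 -0.3662; -0.3662 1.2958]
P' = Q + AᵀP(A−BK) = [13.1962 -6.3662; -6.3662 10.2958]
tr(P') = 23.4920

0.1258 -0.7324


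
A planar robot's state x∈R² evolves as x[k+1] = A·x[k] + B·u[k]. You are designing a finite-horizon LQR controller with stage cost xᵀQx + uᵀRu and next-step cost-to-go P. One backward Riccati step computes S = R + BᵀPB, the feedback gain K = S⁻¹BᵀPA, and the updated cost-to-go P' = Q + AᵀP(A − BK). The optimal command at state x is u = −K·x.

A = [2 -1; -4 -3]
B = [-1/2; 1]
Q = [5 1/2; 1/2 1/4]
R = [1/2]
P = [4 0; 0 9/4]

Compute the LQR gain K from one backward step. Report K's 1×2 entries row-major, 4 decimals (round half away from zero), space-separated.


BᵀP = [-2.0000 2.2500]
S = R + BᵀPB = [1/2] + [3.2500] = [3.7500]
BᵀPA = [-13.0000 -4.7500]
K = S⁻¹·BᵀPA = [-3.4667 -1.2667]
A−BK = [0.2667 -1.6333; -0.5333 -1.7333]
AᵀP(A−BK) = [6.9333 2.5333; 2.5333 18.2333]
P' = Q + AᵀP(A−BK) = [11.9333 3.0333; 3.0333 18.4833]
tr(P') = 30.4167

-3.4667 -1.2667


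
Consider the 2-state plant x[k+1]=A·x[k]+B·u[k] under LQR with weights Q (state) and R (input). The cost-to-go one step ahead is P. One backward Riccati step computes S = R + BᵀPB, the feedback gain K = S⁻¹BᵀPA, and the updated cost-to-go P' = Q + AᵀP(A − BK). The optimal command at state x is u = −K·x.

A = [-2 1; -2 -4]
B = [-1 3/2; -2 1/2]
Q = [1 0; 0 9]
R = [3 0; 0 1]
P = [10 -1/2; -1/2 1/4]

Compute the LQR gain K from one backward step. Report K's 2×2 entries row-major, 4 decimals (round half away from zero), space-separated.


0.3197 0.3012 -1.0492 0.9344

BᵀP = [-9.0000 0.0000; 14.7500 -0.6250]
S = R + BᵀPB = [3 0; 0 1] + [9.0000 -13.5000; -13.5000 21.8125] = [12.0000 -13.5000; -13.5000 22.8125]
BᵀPA = [18.0000 -9.0000; -28.2500 17.2500]
K = S⁻¹·BᵀPA = [0.3197 0.3012; -1.0492 0.9344]
A−BK = [-0.1066 -0.1004; -0.8361 -3.8648]
AᵀP(A−BK) = [1.6066 -0.0246; -0.0246 4.5922]
P' = Q + AᵀP(A−BK) = [2.6066 -0.0246; -0.0246 13.5922]
tr(P') = 16.1988


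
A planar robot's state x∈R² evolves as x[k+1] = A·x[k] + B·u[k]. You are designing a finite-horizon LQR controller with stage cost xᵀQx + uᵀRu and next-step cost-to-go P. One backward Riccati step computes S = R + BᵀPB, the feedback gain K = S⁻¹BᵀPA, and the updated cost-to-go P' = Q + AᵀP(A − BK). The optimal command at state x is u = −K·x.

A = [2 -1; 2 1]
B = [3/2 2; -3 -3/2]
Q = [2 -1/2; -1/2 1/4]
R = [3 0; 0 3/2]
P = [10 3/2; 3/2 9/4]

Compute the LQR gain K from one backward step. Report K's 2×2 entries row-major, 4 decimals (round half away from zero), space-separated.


-1.1637 -0.1370 1.7848 -0.3813

BᵀP = [10.5000 -4.5000; 17.7500 -0.3750]
S = R + BᵀPB = [3 0; 0 3/2] + [29.2500 27.7500; 27.7500 36.0625] = [32.2500 27.7500; 27.7500 37.5625]
BᵀPA = [12.0000 -15.0000; 34.7500 -18.1250]
K = S⁻¹·BᵀPA = [-1.1637 -0.1370; 1.7848 -0.3813]
A−BK = [0.1759 -0.0319; 1.1862 0.0170]
AᵀP(A−BK) = [12.9419 -0.6054; -0.6054 0.2836]
P' = Q + AᵀP(A−BK) = [14.9419 -1.1054; -1.1054 0.5336]
tr(P') = 15.4755


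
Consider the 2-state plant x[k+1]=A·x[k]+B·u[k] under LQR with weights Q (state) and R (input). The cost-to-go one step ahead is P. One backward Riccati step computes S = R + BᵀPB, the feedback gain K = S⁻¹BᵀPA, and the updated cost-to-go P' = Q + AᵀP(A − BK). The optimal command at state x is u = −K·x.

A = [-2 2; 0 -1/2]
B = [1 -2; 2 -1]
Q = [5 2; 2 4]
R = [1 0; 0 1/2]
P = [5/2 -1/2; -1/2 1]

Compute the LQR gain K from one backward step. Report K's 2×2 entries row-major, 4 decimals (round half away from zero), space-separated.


0.3750 -0.5977 1.1250 -1.2305

BᵀP = [1.5000 1.5000; -4.5000 0.0000]
S = R + BᵀPB = [1 0; 0 1/2] + [4.5000 -4.5000; -4.5000 9.0000] = [5.5000 -4.5000; -4.5000 9.5000]
BᵀPA = [-3.0000 2.2500; 9.0000 -9.0000]
K = S⁻¹·BᵀPA = [0.3750 -0.5977; 1.1250 -1.2305]
A−BK = [-0.1250 0.1367; 0.3750 -0.5352]
AᵀP(A−BK) = [1.0000 -1.2188; -1.2188 1.5205]
P' = Q + AᵀP(A−BK) = [6.0000 0.7813; 0.7813 5.5205]
tr(P') = 11.5205


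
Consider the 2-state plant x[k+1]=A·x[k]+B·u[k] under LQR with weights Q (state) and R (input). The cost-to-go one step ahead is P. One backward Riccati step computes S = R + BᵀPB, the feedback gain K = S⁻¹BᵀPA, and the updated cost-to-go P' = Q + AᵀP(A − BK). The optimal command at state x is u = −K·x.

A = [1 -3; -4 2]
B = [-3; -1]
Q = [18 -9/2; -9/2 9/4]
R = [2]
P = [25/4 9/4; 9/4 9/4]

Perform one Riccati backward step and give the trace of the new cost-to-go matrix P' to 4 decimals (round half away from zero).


BᵀP = [-21.0000 -9.0000]
S = R + BᵀPB = [2] + [72.0000] = [74.0000]
BᵀPA = [15.0000 45.0000]
K = S⁻¹·BᵀPA = [0.2027 0.6081]
A−BK = [1.6081 -1.1757; -3.7973 2.6081]
AᵀP(A−BK) = [21.2095 -14.3716; -14.3716 10.8851]
P' = Q + AᵀP(A−BK) = [39.2095 -18.8716; -18.8716 13.1351]
tr(P') = 52.3446

52.3446


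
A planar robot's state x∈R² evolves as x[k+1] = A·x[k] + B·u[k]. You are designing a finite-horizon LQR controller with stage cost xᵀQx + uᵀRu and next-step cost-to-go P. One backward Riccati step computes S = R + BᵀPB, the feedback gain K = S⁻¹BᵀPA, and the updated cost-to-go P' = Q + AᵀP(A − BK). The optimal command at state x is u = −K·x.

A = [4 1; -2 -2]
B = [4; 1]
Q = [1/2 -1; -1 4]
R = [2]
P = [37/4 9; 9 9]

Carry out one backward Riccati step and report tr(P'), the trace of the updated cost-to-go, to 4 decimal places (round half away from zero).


BᵀP = [46.0000 45.0000]
S = R + BᵀPB = [2] + [229.0000] = [231.0000]
BᵀPA = [94.0000 -44.0000]
K = S⁻¹·BᵀPA = [0.4069 -0.1905]
A−BK = [2.3723 1.7619; -2.4069 -1.8095]
AᵀP(A−BK) = [1.7489 0.9048; 0.9048 0.8690]
P' = Q + AᵀP(A−BK) = [2.2489 -0.0952; -0.0952 4.8690]
tr(P') = 7.1180

7.1180


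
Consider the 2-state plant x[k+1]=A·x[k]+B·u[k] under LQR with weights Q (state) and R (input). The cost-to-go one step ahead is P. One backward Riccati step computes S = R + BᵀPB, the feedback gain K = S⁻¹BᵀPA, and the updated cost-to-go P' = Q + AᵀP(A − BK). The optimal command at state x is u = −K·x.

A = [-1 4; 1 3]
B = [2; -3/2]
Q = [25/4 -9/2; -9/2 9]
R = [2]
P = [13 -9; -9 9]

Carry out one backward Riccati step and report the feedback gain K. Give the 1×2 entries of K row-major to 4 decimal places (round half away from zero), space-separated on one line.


-0.5536 0.4951

BᵀP = [39.5000 -31.5000]
S = R + BᵀPB = [2] + [126.2500] = [128.2500]
BᵀPA = [-71.0000 63.5000]
K = S⁻¹·BᵀPA = [-0.5536 0.4951]
A−BK = [0.1072 3.0097; 0.1696 3.7427]
AᵀP(A−BK) = [0.6940 1.1540; 1.1540 41.5595]
P' = Q + AᵀP(A−BK) = [6.9440 -3.3460; -3.3460 50.5595]
tr(P') = 57.5034


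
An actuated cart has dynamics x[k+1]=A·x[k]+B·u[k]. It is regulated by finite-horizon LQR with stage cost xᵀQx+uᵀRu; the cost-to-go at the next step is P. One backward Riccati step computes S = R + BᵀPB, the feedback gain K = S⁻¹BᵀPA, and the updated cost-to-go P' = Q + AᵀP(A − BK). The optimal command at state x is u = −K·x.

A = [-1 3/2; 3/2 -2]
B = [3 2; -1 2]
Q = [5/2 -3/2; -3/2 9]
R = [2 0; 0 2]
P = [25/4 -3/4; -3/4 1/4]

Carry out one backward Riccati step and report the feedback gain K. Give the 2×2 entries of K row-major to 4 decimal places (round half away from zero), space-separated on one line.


BᵀP = [19.5000 -2.5000; 11.0000 -1.0000]
S = R + BᵀPB = [2 0; 0 2] + [61.0000 34.0000; 34.0000 20.0000] = [63.0000 34.0000; 34.0000 22.0000]
BᵀPA = [-23.2500 34.2500; -12.5000 18.5000]
K = S⁻¹·BᵀPA = [-0.3761 0.5413; 0.0130 0.0043]
A−BK = [0.1022 -0.1326; 1.0978 -1.4674]
AᵀP(A−BK) = [0.4815 -0.6728; -0.6728 0.9424]
P' = Q + AᵀP(A−BK) = [2.9815 -2.1728; -2.1728 9.9424]
tr(P') = 12.9239

-0.3761 0.5413 0.0130 0.0043


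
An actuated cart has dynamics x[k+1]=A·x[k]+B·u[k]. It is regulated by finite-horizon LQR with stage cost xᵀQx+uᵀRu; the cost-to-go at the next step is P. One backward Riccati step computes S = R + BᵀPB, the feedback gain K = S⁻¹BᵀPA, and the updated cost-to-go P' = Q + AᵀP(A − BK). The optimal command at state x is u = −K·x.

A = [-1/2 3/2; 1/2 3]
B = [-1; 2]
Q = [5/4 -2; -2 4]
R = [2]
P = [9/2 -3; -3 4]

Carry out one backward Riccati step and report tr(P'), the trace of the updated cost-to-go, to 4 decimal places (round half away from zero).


16.0254

BᵀP = [-10.5000 11.0000]
S = R + BᵀPB = [2] + [32.5000] = [34.5000]
BᵀPA = [10.7500 17.2500]
K = S⁻¹·BᵀPA = [0.3116 0.5000]
A−BK = [-0.1884 2.0000; -0.1232 2.0000]
AᵀP(A−BK) = [0.2754 -0.5000; -0.5000 10.5000]
P' = Q + AᵀP(A−BK) = [1.5254 -2.5000; -2.5000 14.5000]
tr(P') = 16.0254


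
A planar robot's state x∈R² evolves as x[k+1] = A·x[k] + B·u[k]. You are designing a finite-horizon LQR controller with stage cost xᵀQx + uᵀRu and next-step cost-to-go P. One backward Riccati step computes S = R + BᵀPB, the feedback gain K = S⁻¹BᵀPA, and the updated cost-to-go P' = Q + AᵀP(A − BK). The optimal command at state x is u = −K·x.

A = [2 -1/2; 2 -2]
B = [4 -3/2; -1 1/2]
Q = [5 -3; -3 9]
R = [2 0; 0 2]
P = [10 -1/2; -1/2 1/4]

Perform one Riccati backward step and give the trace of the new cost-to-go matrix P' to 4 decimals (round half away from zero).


BᵀP = [40.5000 -2.2500; -15.2500 0.8750]
S = R + BᵀPB = [2 0; 0 2] + [164.2500 -61.8750; -61.8750 23.3125] = [166.2500 -61.8750; -61.8750 25.3125]
BᵀPA = [76.5000 -15.7500; -28.7500 5.8750]
K = S⁻¹·BᵀPA = [0.4148 -0.0926; -0.1218 0.0058]
A−BK = [0.1580 -0.1210; 2.4757 -2.0955]
AᵀP(A−BK) = [1.7646 -1.2510; -1.2510 1.0078]
P' = Q + AᵀP(A−BK) = [6.7646 -4.2510; -4.2510 10.0078]
tr(P') = 16.7724

16.7724


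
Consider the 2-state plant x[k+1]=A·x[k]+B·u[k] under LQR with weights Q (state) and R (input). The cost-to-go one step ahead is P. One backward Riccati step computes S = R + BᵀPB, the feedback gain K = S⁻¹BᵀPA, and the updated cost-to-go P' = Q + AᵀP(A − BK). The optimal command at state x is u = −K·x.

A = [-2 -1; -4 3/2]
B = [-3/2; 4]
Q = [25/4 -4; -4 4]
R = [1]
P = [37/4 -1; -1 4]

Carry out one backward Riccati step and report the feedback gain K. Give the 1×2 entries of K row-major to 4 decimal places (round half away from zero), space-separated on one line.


-0.3502 0.4511

BᵀP = [-17.8750 17.5000]
S = R + BᵀPB = [1] + [96.8125] = [97.8125]
BᵀPA = [-34.2500 44.1250]
K = S⁻¹·BᵀPA = [-0.3502 0.4511]
A−BK = [-2.5252 -0.3233; -2.5994 -0.3045]
AᵀP(A−BK) = [73.0070 8.9508; 8.9508 1.3444]
P' = Q + AᵀP(A−BK) = [79.2570 4.9508; 4.9508 5.3444]
tr(P') = 84.6014


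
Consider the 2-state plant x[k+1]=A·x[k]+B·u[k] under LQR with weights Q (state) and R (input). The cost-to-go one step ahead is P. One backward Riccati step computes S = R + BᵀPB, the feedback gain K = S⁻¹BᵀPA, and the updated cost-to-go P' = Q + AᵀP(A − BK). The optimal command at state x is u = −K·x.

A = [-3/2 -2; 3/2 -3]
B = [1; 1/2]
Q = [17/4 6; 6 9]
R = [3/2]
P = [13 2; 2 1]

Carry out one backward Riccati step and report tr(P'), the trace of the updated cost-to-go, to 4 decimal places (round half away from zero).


BᵀP = [14.0000 2.5000]
S = R + BᵀPB = [3/2] + [15.2500] = [16.7500]
BᵀPA = [-17.2500 -35.5000]
K = S⁻¹·BᵀPA = [-1.0299 -2.1194]
A−BK = [-0.4701 0.1194; 2.0149 -1.9403]
AᵀP(A−BK) = [4.7351 0.9403; 0.9403 9.7612]
P' = Q + AᵀP(A−BK) = [8.9851 6.9403; 6.9403 18.7612]
tr(P') = 27.7463

27.7463


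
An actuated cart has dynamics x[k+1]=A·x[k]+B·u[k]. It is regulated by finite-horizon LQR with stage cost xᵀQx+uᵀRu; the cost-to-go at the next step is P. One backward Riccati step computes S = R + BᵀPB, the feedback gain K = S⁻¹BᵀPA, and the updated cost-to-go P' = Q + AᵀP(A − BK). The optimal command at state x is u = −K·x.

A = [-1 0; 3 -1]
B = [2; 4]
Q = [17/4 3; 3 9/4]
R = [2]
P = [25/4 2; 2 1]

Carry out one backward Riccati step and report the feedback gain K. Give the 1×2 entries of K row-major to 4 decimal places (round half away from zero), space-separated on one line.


0.0467 -0.1067

BᵀP = [20.5000 8.0000]
S = R + BᵀPB = [2] + [73.0000] = [75.0000]
BᵀPA = [3.5000 -8.0000]
K = S⁻¹·BᵀPA = [0.0467 -0.1067]
A−BK = [-1.0933 0.2133; 2.8133 -0.5733]
AᵀP(A−BK) = [3.0867 -0.6267; -0.6267 0.1467]
P' = Q + AᵀP(A−BK) = [7.3367 2.3733; 2.3733 2.3967]
tr(P') = 9.7333


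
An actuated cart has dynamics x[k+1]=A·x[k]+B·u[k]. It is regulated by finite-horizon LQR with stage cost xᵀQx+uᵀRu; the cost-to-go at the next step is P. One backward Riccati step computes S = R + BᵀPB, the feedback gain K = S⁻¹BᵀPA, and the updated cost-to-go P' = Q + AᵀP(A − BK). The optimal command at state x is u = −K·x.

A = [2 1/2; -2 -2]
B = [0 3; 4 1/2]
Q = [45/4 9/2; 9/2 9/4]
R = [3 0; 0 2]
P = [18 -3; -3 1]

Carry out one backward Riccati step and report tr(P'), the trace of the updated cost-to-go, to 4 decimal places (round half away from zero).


15.8909

BᵀP = [-12.0000 4.0000; 52.5000 -8.5000]
S = R + BᵀPB = [3 0; 0 2] + [16.0000 -34.0000; -34.0000 153.2500] = [19.0000 -34.0000; -34.0000 155.2500]
BᵀPA = [-32.0000 -14.0000; 122.0000 43.2500]
K = S⁻¹·BᵀPA = [-0.4571 -0.3919; 0.6857 0.1928]
A−BK = [-0.0571 -0.0783; -0.5143 -0.5287]
AᵀP(A−BK) = [1.7143 0.9429; 0.9429 0.6766]
P' = Q + AᵀP(A−BK) = [12.9643 5.4429; 5.4429 2.9266]
tr(P') = 15.8909


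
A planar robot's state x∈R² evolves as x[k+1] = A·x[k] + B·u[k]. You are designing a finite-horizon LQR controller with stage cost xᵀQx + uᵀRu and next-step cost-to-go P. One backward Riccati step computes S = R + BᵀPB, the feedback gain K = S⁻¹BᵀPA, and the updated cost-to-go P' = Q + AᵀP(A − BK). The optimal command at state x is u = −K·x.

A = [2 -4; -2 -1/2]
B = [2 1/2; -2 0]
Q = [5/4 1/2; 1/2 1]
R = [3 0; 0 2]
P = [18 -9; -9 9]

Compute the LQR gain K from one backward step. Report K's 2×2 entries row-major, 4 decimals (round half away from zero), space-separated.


BᵀP = [54.0000 -36.0000; 9.0000 -4.5000]
S = R + BᵀPB = [3 0; 0 2] + [180.0000 27.0000; 27.0000 4.5000] = [183.0000 27.0000; 27.0000 6.5000]
BᵀPA = [180.0000 -198.0000; 27.0000 -33.7500]
K = S⁻¹·BᵀPA = [0.9577 -0.8160; 0.1759 -1.8029]
A−BK = [-0.0033 -1.4666; -0.0847 -2.1319]
AᵀP(A−BK) = [2.8730 -2.4479; -2.4479 31.8408]
P' = Q + AᵀP(A−BK) = [4.1230 -1.9479; -1.9479 32.8408]
tr(P') = 36.9638

0.9577 -0.8160 0.1759 -1.8029


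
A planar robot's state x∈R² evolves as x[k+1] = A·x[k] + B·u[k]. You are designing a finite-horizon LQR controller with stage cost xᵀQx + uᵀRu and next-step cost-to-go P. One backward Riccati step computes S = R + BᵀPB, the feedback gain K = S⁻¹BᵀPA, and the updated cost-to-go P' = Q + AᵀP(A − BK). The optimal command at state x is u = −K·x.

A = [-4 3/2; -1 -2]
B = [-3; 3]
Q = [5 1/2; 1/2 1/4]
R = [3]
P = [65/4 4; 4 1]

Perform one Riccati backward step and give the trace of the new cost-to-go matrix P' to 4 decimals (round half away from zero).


BᵀP = [-36.7500 -9.0000]
S = R + BᵀPB = [3] + [83.2500] = [86.2500]
BᵀPA = [156.0000 -37.1250]
K = S⁻¹·BᵀPA = [1.8087 -0.4304]
A−BK = [1.4261 0.2087; -6.4261 -0.7087]
AᵀP(A−BK) = [10.8435 -2.3522; -2.3522 0.5826]
P' = Q + AᵀP(A−BK) = [15.8435 -1.8522; -1.8522 0.8326]
tr(P') = 16.6761

16.6761


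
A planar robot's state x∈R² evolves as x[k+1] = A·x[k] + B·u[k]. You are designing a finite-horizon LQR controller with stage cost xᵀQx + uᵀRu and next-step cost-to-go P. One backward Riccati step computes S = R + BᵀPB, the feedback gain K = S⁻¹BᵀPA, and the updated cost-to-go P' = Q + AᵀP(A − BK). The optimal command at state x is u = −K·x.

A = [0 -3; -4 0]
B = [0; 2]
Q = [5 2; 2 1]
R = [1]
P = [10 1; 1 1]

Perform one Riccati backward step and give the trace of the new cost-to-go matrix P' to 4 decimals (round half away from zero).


BᵀP = [2.0000 2.0000]
S = R + BᵀPB = [1] + [4.0000] = [5.0000]
BᵀPA = [-8.0000 -6.0000]
K = S⁻¹·BᵀPA = [-1.6000 -1.2000]
A−BK = [0.0000 -3.0000; -0.8000 2.4000]
AᵀP(A−BK) = [3.2000 2.4000; 2.4000 82.8000]
P' = Q + AᵀP(A−BK) = [8.2000 4.4000; 4.4000 83.8000]
tr(P') = 92.0000

92.0000


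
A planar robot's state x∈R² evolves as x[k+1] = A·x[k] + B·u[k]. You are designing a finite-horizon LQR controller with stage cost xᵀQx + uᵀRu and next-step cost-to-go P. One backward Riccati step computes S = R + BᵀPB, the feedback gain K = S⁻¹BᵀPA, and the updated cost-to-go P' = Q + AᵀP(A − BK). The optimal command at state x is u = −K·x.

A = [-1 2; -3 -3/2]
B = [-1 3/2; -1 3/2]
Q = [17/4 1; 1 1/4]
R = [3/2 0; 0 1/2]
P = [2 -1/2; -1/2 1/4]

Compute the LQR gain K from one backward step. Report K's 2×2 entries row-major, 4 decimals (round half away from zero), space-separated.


BᵀP = [-1.5000 0.2500; 2.2500 -0.3750]
S = R + BᵀPB = [3/2 0; 0 1/2] + [1.2500 -1.8750; -1.8750 2.8125] = [2.7500 -1.8750; -1.8750 3.3125]
BᵀPA = [0.7500 -3.3750; -1.1250 5.0625]
K = S⁻¹·BᵀPA = [0.0670 -0.3017; -0.3017 1.3575]
A−BK = [-0.4804 -0.3380; -2.4804 -3.8380]
AᵀP(A−BK) = [0.8603 1.1285; 1.1285 3.6718]
P' = Q + AᵀP(A−BK) = [5.1103 2.1285; 2.1285 3.9218]
tr(P') = 9.0321

0.0670 -0.3017 -0.3017 1.3575


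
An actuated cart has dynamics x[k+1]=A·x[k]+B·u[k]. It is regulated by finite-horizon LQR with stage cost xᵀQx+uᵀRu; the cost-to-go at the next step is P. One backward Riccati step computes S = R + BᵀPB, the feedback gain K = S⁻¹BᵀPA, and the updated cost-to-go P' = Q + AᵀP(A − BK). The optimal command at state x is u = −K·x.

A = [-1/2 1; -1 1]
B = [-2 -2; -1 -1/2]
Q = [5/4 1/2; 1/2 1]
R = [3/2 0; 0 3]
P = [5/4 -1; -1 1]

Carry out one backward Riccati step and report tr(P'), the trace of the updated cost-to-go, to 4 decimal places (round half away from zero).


2.6955

BᵀP = [-1.5000 1.0000; -2.0000 1.5000]
S = R + BᵀPB = [3/2 0; 0 3] + [2.0000 2.5000; 2.5000 3.2500] = [3.5000 2.5000; 2.5000 6.2500]
BᵀPA = [-0.2500 -0.5000; -0.5000 -0.5000]
K = S⁻¹·BᵀPA = [-0.0200 -0.1200; -0.0720 -0.0320]
A−BK = [-0.6840 0.6960; -1.0560 0.8640]
AᵀP(A−BK) = [0.2715 -0.1710; -0.1710 0.1740]
P' = Q + AᵀP(A−BK) = [1.5215 0.3290; 0.3290 1.1740]
tr(P') = 2.6955


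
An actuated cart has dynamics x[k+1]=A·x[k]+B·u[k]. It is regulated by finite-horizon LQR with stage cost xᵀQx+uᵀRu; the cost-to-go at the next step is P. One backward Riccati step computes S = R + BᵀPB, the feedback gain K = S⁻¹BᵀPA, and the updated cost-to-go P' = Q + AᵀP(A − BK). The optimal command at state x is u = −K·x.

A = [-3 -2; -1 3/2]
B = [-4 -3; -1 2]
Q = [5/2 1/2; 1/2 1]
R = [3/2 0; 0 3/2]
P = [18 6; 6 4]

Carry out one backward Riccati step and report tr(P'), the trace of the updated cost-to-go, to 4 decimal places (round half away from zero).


5.1815

BᵀP = [-78.0000 -28.0000; -42.0000 -10.0000]
S = R + BᵀPB = [3/2 0; 0 3/2] + [340.0000 178.0000; 178.0000 106.0000] = [341.5000 178.0000; 178.0000 107.5000]
BᵀPA = [262.0000 114.0000; 136.0000 69.0000]
K = S⁻¹·BᵀPA = [0.7871 -0.0054; -0.0382 0.6508]
A−BK = [0.0339 -0.0692; -0.1365 0.1931]
AᵀP(A−BK) = [0.9712 -0.0953; -0.0953 0.7103]
P' = Q + AᵀP(A−BK) = [3.4712 0.4047; 0.4047 1.7103]
tr(P') = 5.1815


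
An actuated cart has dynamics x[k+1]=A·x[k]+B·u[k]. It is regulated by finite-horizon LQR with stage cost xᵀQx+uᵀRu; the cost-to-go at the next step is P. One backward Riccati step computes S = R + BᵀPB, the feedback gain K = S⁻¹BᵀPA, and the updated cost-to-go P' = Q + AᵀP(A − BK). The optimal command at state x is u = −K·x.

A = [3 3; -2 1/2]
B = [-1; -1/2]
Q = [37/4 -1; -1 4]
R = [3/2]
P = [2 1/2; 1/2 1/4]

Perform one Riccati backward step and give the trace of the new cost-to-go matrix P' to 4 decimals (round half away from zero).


BᵀP = [-2.2500 -0.6250]
S = R + BᵀPB = [3/2] + [2.5625] = [4.0625]
BᵀPA = [-5.5000 -7.0625]
K = S⁻¹·BᵀPA = [-1.3538 -1.7385]
A−BK = [1.6462 1.2615; -2.6769 -0.3692]
AᵀP(A−BK) = [5.5538 5.9385; 5.9385 7.2846]
P' = Q + AᵀP(A−BK) = [14.8038 4.9385; 4.9385 11.2846]
tr(P') = 26.0885

26.0885


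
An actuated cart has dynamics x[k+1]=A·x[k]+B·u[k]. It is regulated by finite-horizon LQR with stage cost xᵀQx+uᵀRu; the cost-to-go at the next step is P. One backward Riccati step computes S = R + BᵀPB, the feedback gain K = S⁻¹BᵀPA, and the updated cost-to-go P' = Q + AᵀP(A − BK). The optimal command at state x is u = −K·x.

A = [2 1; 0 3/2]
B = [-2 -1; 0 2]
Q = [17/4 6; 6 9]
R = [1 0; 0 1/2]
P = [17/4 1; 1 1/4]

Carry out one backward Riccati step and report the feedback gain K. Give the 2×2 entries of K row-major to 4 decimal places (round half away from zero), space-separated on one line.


BᵀP = [-8.5000 -2.0000; -2.2500 -0.5000]
S = R + BᵀPB = [1 0; 0 1/2] + [17.0000 4.5000; 4.5000 1.2500] = [18.0000 4.5000; 4.5000 1.7500]
BᵀPA = [-17.0000 -11.5000; -4.5000 -3.0000]
K = S⁻¹·BᵀPA = [-0.8444 -0.5889; -0.4000 -0.2000]
A−BK = [-0.0889 -0.3778; 0.8000 1.9000]
AᵀP(A−BK) = [0.8444 0.5889; 0.5889 0.4403]
P' = Q + AᵀP(A−BK) = [5.0944 6.5889; 6.5889 9.4403]
tr(P') = 14.5347

-0.8444 -0.5889 -0.4000 -0.2000


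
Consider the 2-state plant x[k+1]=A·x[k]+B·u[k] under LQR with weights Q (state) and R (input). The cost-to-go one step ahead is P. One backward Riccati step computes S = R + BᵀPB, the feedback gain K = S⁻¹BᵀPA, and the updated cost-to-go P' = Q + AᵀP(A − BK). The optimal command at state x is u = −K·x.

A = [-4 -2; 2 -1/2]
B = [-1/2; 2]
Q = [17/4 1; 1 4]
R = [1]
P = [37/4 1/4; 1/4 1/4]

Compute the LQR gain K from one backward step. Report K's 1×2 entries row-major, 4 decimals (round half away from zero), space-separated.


BᵀP = [-4.1250 0.3750]
S = R + BᵀPB = [1] + [2.8125] = [3.8125]
BᵀPA = [17.2500 8.0625]
K = S⁻¹·BᵀPA = [4.5246 2.1148]
A−BK = [-1.7377 -0.9426; -7.0492 -4.7295]
AᵀP(A−BK) = [66.9508 36.7705; 36.7705 20.5123]
P' = Q + AᵀP(A−BK) = [71.2008 37.7705; 37.7705 24.5123]
tr(P') = 95.7131

4.5246 2.1148


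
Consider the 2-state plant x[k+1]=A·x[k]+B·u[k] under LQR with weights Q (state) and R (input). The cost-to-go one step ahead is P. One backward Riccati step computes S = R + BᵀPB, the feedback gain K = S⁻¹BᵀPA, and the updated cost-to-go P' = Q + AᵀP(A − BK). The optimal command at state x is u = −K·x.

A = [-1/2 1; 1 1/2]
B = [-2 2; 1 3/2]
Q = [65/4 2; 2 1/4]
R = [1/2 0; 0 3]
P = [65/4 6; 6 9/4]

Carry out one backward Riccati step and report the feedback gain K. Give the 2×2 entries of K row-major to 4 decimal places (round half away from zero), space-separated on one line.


0.0919 -0.4816 0.0077 0.1524

BᵀP = [-26.5000 -9.7500; 41.5000 15.3750]
S = R + BᵀPB = [1/2 0; 0 3] + [43.2500 -67.6250; -67.6250 106.0625] = [43.7500 -67.6250; -67.6250 109.0625]
BᵀPA = [3.5000 -31.3750; -5.3750 49.1875]
K = S⁻¹·BᵀPA = [0.0919 -0.4816; 0.0077 0.1524]
A−BK = [-0.3316 -0.2680; 0.8965 0.7531]
AᵀP(A−BK) = [0.0322 0.0047; 0.0047 0.2069]
P' = Q + AᵀP(A−BK) = [16.2822 2.0047; 2.0047 0.4569]
tr(P') = 16.7391


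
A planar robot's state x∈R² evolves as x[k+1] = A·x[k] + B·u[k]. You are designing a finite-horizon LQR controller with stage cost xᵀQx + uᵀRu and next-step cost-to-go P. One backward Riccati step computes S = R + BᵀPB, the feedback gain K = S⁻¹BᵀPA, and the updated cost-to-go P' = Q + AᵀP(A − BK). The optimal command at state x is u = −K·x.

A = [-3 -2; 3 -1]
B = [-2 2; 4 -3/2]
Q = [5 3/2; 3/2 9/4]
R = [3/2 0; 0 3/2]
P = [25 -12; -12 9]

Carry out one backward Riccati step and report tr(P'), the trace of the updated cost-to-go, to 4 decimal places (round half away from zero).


14.3710

BᵀP = [-98.0000 60.0000; 68.0000 -37.5000]
S = R + BᵀPB = [3/2 0; 0 3/2] + [436.0000 -286.0000; -286.0000 192.2500] = [437.5000 -286.0000; -286.0000 193.7500]
BᵀPA = [474.0000 136.0000; -316.5000 -98.5000]
K = S⁻¹·BᵀPA = [0.4440 -0.6132; -0.9782 -1.4136]
A−BK = [-0.1557 -0.3993; -0.2432 -0.6675]
AᵀP(A−BK) = [1.9605 2.2685; 2.2685 5.1605]
P' = Q + AᵀP(A−BK) = [6.9605 3.7685; 3.7685 7.4105]
tr(P') = 14.3710


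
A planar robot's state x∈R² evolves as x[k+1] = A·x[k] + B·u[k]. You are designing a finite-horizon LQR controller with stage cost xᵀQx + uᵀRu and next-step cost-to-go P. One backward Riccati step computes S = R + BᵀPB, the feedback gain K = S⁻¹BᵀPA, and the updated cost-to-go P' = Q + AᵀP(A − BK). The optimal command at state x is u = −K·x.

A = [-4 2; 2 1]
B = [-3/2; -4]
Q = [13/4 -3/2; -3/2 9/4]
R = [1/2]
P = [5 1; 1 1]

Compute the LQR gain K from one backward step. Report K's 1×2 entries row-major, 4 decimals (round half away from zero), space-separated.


BᵀP = [-11.5000 -5.5000]
S = R + BᵀPB = [1/2] + [39.2500] = [39.7500]
BᵀPA = [35.0000 -28.5000]
K = S⁻¹·BᵀPA = [0.8805 -0.7170]
A−BK = [-2.6792 0.9245; 5.5220 -1.8679]
AᵀP(A−BK) = [37.1824 -12.9057; -12.9057 4.5660]
P' = Q + AᵀP(A−BK) = [40.4324 -14.4057; -14.4057 6.8160]
tr(P') = 47.2484

0.8805 -0.7170


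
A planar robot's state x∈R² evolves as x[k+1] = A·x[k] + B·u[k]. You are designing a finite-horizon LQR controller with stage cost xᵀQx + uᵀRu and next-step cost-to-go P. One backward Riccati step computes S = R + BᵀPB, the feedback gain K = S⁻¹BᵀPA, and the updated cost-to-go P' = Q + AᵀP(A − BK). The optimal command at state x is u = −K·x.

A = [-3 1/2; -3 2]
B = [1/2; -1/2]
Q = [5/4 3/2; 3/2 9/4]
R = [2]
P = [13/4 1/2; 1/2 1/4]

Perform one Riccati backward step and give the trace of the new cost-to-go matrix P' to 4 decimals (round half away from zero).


BᵀP = [1.3750 0.1250]
S = R + BᵀPB = [2] + [0.6250] = [2.6250]
BᵀPA = [-4.5000 0.9375]
K = S⁻¹·BᵀPA = [-1.7143 0.3571]
A−BK = [-2.1429 0.3214; -3.8571 2.1786]
AᵀP(A−BK) = [32.7857 -8.5179; -8.5179 2.4777]
P' = Q + AᵀP(A−BK) = [34.0357 -7.0179; -7.0179 4.7277]
tr(P') = 38.7634

38.7634


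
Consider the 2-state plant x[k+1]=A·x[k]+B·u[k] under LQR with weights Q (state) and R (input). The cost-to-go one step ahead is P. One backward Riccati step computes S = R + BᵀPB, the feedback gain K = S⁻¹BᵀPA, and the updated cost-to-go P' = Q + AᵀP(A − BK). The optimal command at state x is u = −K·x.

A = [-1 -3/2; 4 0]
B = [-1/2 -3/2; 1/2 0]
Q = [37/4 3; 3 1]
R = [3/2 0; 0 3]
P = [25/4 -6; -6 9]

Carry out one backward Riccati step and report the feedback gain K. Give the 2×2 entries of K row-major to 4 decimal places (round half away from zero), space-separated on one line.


BᵀP = [-6.1250 7.5000; -9.3750 9.0000]
S = R + BᵀPB = [3/2 0; 0 3] + [6.8125 9.1875; 9.1875 14.0625] = [8.3125 9.1875; 9.1875 17.0625]
BᵀPA = [36.1250 9.1875; 45.3750 14.0625]
K = S⁻¹·BᵀPA = [3.4743 0.4800; 0.7886 0.5657]
A−BK = [1.9200 -0.4114; 2.2629 -0.2400]
AᵀP(A−BK) = [36.9600 2.3657; 2.3657 1.6971]
P' = Q + AᵀP(A−BK) = [46.2100 5.3657; 5.3657 2.6971]
tr(P') = 48.9071

3.4743 0.4800 0.7886 0.5657


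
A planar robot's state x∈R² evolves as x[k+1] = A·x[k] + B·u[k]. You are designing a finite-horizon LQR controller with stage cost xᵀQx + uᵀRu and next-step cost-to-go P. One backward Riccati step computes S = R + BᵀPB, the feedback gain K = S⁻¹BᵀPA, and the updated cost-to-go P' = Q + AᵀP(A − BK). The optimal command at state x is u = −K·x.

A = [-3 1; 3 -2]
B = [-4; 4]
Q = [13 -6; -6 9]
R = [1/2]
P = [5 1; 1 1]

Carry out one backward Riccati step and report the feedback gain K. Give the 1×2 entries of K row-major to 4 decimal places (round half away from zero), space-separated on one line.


0.7442 -0.2481

BᵀP = [-16.0000 0.0000]
S = R + BᵀPB = [1/2] + [64.0000] = [64.5000]
BᵀPA = [48.0000 -16.0000]
K = S⁻¹·BᵀPA = [0.7442 -0.2481]
A−BK = [-0.0233 0.0078; 0.0233 -1.0078]
AᵀP(A−BK) = [0.2791 -0.0930; -0.0930 1.0310]
P' = Q + AᵀP(A−BK) = [13.2791 -6.0930; -6.0930 10.0310]
tr(P') = 23.3101
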